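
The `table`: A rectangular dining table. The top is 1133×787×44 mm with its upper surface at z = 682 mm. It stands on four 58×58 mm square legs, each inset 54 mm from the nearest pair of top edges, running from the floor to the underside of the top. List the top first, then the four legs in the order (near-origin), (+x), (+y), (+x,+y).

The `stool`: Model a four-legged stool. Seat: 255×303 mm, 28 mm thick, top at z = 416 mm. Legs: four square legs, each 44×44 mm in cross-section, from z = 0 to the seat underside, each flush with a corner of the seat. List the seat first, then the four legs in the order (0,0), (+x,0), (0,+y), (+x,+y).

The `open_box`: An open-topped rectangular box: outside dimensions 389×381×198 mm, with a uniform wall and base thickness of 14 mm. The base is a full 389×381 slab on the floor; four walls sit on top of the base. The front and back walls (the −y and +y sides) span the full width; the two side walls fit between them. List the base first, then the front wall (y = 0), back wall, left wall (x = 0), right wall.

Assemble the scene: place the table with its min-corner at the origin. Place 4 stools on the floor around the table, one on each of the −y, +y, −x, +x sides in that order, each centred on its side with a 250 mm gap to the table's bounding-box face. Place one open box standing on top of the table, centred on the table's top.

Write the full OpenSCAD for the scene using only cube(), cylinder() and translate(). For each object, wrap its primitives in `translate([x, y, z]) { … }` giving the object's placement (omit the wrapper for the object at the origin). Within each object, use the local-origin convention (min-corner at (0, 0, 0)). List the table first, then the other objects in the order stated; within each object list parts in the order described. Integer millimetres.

translate([0, 0, 638]) cube([1133, 787, 44]);
translate([54, 54, 0]) cube([58, 58, 638]);
translate([1021, 54, 0]) cube([58, 58, 638]);
translate([54, 675, 0]) cube([58, 58, 638]);
translate([1021, 675, 0]) cube([58, 58, 638]);
translate([439, -553, 0]) {
  translate([0, 0, 388]) cube([255, 303, 28]);
  cube([44, 44, 388]);
  translate([211, 0, 0]) cube([44, 44, 388]);
  translate([0, 259, 0]) cube([44, 44, 388]);
  translate([211, 259, 0]) cube([44, 44, 388]);
}
translate([439, 1037, 0]) {
  translate([0, 0, 388]) cube([255, 303, 28]);
  cube([44, 44, 388]);
  translate([211, 0, 0]) cube([44, 44, 388]);
  translate([0, 259, 0]) cube([44, 44, 388]);
  translate([211, 259, 0]) cube([44, 44, 388]);
}
translate([-505, 242, 0]) {
  translate([0, 0, 388]) cube([255, 303, 28]);
  cube([44, 44, 388]);
  translate([211, 0, 0]) cube([44, 44, 388]);
  translate([0, 259, 0]) cube([44, 44, 388]);
  translate([211, 259, 0]) cube([44, 44, 388]);
}
translate([1383, 242, 0]) {
  translate([0, 0, 388]) cube([255, 303, 28]);
  cube([44, 44, 388]);
  translate([211, 0, 0]) cube([44, 44, 388]);
  translate([0, 259, 0]) cube([44, 44, 388]);
  translate([211, 259, 0]) cube([44, 44, 388]);
}
translate([372, 203, 682]) {
  cube([389, 381, 14]);
  translate([0, 0, 14]) cube([389, 14, 184]);
  translate([0, 367, 14]) cube([389, 14, 184]);
  translate([0, 14, 14]) cube([14, 353, 184]);
  translate([375, 14, 14]) cube([14, 353, 184]);
}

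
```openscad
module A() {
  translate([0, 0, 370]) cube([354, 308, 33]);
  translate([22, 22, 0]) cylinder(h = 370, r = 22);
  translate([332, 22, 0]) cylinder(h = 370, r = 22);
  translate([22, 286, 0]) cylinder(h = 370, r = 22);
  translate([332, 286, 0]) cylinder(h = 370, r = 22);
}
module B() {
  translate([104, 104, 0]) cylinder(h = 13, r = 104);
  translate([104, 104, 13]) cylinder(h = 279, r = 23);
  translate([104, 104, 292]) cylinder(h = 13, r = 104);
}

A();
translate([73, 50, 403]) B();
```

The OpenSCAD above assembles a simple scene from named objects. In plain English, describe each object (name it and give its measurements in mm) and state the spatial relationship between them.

A is a four-legged stool. The seat is a 354×308×33 mm slab whose top surface is at z = 403 mm; four round legs, each 44 mm in diameter, run from the floor (z = 0) to the underside of the seat, each leg's axis is inset half a diameter from the nearest pair of seat edges (so the leg's bounding box is flush with the corner).

B is a spool: two coaxial disc flanges of radius 104 mm and thickness 13 mm, joined by a core cylinder of radius 23 mm and height 279 mm. The lower flange rests on z = 0 and the three cylinders share a vertical axis.

The spool is on top of the stool, centred.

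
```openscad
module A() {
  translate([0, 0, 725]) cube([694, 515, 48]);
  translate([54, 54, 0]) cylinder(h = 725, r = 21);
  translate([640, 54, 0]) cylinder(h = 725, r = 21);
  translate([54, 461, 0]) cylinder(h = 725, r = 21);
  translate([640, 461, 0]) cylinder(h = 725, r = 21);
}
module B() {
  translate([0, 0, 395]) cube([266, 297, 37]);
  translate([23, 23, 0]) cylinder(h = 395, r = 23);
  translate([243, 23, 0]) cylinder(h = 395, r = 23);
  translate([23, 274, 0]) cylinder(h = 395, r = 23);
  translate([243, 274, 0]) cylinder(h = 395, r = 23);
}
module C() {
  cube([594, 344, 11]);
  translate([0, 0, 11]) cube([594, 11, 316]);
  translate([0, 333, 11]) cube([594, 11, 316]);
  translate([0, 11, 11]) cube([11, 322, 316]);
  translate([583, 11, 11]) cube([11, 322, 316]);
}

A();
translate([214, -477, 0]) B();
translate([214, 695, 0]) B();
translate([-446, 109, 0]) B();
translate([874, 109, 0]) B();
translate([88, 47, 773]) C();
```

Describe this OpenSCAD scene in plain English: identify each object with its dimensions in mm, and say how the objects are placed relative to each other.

A is a table with a 694×515 mm rectangular top, 48 mm thick, top surface at z = 773 mm, supported by four round legs of 42 mm diameter, each leg's bounding box inset 33 mm from the nearest pair of top edges, running from the floor.

B is a four-legged stool. The seat is a 266×297×37 mm slab whose top surface is at z = 432 mm; four round legs, each 46 mm in diameter, run from the floor (z = 0) to the underside of the seat, each leg's axis is inset half a diameter from the nearest pair of seat edges (so the leg's bounding box is flush with the corner).

C is an open storage box with external size 594×344×327 mm and wall thickness 11 mm (the base is also 11 mm thick). The base covers the whole footprint; the four walls stand on the base, with the y-facing walls full-width and the x-facing walls fitting between their inner faces.

Four stools sit around the table at the −y, +y, −x, +x sides. The open box is on top of the table.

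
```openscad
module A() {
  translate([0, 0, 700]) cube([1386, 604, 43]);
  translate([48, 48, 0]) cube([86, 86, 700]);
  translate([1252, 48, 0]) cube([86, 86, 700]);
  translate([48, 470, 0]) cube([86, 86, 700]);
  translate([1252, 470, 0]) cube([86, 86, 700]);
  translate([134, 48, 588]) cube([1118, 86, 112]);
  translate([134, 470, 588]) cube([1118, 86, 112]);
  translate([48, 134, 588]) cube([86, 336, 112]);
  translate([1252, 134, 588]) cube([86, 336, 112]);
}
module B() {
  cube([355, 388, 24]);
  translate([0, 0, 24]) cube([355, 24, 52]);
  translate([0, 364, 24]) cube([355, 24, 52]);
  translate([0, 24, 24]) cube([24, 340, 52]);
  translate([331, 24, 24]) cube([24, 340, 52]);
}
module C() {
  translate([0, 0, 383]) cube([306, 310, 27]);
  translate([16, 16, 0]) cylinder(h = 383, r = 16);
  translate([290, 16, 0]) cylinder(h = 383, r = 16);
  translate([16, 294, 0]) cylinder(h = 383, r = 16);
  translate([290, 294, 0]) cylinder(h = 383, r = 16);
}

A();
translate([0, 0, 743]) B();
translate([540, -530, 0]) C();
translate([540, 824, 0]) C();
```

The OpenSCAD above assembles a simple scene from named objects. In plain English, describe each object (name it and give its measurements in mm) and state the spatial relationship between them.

A is a rectangular dining table. The top is 1386×604×43 mm with its upper surface at z = 743 mm. It stands on four 86×86 mm square legs, each inset 48 mm from the nearest pair of top edges, running from the floor to the underside of the top. Four apron rails, 86 mm thick and 112 mm tall, run between adjacent legs with their top edges flush with the underside of the top and their outer faces flush with the legs' outer faces.

B is an open-topped rectangular box: outside dimensions 355×388×76 mm, with a uniform wall and base thickness of 24 mm. The base is a full 355×388 slab on the floor; four walls sit on top of the base. The front and back walls (the −y and +y sides) span the full width; the two side walls fit between them.

C is a simple wooden stool: a rectangular seat 306 mm (x) by 310 mm (y), 27 mm thick, top face at z = 410 mm, on four round legs, each 32 mm in diameter. The legs rest on z = 0, each leg's axis is inset half a diameter from the nearest pair of seat edges (so the leg's bounding box is flush with the corner).

The open box is on top of the table. Two stools sit around the table at the −y, +y sides.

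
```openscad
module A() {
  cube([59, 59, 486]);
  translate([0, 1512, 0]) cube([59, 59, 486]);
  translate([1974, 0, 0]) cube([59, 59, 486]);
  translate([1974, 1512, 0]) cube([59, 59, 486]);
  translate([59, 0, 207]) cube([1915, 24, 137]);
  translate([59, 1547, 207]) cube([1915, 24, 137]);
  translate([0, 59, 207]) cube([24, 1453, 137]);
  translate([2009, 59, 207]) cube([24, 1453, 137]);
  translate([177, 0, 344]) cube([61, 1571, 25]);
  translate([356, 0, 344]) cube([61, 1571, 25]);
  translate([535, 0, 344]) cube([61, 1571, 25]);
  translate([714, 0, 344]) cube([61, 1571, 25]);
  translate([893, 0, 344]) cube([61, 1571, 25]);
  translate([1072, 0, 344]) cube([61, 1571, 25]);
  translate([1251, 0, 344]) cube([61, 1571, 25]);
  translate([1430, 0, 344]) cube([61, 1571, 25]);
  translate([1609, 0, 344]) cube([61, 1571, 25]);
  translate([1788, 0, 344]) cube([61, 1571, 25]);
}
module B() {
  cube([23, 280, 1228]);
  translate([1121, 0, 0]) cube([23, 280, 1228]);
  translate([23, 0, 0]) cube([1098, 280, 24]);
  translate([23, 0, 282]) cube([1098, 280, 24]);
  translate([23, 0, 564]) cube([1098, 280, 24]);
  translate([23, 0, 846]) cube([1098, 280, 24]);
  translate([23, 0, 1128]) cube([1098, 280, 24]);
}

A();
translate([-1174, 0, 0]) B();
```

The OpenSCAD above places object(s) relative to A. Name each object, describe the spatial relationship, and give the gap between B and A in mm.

A is a bed frame. B is a bookshelf. The bookshelf is on the floor beside the bed frame on its −x side. The gap between the bookshelf and the bed frame is 30 mm.

The bookshelf's nearest face is 30 mm from the bed frame's −x face.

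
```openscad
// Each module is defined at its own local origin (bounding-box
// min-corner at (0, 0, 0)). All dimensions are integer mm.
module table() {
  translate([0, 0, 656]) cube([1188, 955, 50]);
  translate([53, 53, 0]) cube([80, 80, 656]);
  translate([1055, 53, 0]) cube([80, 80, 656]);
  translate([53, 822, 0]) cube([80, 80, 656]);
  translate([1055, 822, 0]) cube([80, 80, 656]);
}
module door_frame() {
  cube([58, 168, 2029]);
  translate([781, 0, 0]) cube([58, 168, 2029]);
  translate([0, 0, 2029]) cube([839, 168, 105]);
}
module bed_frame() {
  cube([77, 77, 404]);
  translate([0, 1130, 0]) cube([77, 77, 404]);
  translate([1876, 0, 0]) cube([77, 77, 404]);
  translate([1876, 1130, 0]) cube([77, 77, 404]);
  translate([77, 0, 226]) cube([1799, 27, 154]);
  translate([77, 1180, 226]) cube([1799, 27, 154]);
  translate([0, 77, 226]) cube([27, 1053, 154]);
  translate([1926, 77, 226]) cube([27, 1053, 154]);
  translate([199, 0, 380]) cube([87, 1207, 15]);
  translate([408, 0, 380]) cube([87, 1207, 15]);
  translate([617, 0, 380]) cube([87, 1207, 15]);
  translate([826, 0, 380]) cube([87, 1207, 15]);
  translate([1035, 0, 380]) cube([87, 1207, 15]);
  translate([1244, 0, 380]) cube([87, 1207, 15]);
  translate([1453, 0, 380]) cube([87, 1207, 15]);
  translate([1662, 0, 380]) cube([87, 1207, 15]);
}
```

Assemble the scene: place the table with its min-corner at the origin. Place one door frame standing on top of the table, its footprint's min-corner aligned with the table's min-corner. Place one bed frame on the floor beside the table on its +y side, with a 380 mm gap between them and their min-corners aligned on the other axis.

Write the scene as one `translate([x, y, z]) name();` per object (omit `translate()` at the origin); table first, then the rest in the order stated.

table();
translate([0, 0, 706]) door_frame();
translate([0, 1335, 0]) bed_frame();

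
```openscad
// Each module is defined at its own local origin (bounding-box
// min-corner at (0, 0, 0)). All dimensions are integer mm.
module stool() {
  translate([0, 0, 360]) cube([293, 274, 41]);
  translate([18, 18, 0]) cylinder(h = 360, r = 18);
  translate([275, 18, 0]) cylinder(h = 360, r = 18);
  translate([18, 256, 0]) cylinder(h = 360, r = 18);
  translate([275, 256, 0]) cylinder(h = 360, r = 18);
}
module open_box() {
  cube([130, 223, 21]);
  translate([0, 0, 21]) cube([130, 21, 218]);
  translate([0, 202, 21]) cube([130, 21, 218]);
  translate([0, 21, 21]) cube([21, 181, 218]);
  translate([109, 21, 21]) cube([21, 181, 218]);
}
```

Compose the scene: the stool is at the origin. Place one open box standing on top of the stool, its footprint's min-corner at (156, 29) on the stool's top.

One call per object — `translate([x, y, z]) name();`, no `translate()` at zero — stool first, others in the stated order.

stool();
translate([156, 29, 401]) open_box();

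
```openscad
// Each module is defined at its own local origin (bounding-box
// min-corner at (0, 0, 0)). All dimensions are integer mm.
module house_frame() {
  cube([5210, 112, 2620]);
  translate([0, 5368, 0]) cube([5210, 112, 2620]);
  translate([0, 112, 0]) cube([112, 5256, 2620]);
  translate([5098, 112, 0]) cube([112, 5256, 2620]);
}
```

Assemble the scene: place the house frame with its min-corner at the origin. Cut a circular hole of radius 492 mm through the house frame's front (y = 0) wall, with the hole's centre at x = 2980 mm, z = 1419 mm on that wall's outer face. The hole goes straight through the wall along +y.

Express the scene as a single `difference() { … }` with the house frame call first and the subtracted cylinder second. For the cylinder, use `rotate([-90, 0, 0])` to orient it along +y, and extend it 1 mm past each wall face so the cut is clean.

difference() {
  house_frame();
  translate([2980, -1, 1419]) rotate([-90, 0, 0]) cylinder(h = 114, r = 492);
}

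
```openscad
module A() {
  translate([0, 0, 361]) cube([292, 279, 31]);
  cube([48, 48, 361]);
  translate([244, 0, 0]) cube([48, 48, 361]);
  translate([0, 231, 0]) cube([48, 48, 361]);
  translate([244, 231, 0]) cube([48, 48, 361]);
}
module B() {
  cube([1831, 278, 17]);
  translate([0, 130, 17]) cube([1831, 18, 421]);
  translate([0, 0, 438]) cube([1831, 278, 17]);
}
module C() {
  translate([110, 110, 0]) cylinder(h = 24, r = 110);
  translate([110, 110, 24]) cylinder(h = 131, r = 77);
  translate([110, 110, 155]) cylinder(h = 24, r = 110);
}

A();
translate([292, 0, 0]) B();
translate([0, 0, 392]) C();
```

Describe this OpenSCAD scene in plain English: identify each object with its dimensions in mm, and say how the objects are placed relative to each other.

A is a simple wooden stool: a rectangular seat 292 mm (x) by 279 mm (y), 31 mm thick, top face at z = 392 mm, on four square legs, each 48×48 mm in cross-section. The legs rest on z = 0, each flush with a corner of the seat.

B is an I-beam lying along x, 1831 mm long. Overall section height 455 mm. Two flanges 278 mm wide (y) and 17 mm thick, one on the floor and one at the top; a web 18 mm thick runs between them, centred on the flange width.

C is a spool: two coaxial disc flanges of radius 110 mm and thickness 24 mm, joined by a core cylinder of radius 77 mm and height 131 mm. The lower flange rests on z = 0 and the three cylinders share a vertical axis.

The I-beam is against the stool's +x side, with their −y faces flush. The spool is on top of the stool.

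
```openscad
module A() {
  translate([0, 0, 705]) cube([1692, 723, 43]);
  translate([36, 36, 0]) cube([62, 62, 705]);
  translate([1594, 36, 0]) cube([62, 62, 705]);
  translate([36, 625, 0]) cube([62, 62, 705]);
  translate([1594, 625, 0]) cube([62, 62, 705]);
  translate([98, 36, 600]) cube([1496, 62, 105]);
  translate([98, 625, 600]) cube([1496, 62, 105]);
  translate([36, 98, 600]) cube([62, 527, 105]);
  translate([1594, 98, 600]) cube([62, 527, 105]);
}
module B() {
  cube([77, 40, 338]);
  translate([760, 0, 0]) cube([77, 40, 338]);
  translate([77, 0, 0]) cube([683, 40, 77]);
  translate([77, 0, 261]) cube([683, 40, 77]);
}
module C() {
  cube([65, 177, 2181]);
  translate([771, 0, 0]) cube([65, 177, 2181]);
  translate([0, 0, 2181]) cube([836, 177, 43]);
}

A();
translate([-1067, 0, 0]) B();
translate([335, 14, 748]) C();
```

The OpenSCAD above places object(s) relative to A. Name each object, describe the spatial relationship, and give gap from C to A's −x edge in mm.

The door frame's min-x is at 335; the table's min-x is 0; gap = 335 mm.

A is a table. B is a picture frame. C is a door frame. The picture frame is on the floor beside the table on its −x side. The door frame is on top of the table. The gap from the door frame to the table's −x edge is 335 mm.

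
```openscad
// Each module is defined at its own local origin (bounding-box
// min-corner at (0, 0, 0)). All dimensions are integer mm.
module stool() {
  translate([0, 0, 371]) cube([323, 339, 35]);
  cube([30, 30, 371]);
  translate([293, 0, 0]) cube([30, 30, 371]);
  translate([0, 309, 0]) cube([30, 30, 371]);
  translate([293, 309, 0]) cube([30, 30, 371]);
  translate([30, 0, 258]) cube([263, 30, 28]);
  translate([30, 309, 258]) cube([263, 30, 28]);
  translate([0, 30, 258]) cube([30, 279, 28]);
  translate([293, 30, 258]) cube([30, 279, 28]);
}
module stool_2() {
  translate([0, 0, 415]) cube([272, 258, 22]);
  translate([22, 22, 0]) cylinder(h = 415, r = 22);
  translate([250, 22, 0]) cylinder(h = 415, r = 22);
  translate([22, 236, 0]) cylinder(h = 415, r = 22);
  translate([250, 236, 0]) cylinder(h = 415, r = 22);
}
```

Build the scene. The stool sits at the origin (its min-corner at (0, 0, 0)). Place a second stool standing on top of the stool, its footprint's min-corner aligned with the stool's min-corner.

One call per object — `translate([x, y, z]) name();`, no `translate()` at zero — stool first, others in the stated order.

stool();
translate([0, 0, 406]) stool_2();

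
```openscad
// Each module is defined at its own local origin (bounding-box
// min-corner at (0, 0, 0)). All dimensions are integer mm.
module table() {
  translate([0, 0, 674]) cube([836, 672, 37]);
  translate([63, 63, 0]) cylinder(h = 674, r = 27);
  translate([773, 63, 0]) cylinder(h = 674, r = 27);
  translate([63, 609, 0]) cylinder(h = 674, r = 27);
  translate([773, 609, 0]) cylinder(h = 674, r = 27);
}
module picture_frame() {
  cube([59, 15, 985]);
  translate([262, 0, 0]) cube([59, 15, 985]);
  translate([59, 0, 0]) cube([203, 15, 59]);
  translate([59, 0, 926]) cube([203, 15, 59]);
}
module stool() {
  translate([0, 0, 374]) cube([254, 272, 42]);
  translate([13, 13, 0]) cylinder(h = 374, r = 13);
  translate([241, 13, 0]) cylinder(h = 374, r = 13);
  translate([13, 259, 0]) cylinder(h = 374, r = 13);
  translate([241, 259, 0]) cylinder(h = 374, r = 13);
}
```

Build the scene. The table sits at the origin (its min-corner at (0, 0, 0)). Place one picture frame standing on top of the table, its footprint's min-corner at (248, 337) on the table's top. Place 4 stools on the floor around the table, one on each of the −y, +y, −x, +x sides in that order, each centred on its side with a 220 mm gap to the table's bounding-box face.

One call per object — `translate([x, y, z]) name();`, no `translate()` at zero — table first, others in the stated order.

table();
translate([248, 337, 711]) picture_frame();
translate([291, -492, 0]) stool();
translate([291, 892, 0]) stool();
translate([-474, 200, 0]) stool();
translate([1056, 200, 0]) stool();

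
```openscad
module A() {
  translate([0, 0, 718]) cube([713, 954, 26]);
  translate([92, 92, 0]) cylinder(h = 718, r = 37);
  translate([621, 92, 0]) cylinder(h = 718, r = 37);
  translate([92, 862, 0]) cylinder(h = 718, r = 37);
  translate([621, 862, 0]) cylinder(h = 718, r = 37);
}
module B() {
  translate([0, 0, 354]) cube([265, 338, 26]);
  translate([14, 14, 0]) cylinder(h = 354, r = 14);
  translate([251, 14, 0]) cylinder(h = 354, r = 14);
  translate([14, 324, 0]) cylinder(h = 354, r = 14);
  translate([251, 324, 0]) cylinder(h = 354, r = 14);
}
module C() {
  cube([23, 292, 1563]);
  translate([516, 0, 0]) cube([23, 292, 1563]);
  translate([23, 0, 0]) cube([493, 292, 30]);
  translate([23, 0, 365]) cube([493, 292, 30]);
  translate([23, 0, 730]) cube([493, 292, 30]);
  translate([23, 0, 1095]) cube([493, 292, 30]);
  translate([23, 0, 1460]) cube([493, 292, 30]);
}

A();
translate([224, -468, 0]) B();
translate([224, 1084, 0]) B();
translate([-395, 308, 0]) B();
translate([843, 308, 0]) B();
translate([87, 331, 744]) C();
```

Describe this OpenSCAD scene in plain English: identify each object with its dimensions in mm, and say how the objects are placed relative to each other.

A is a table with a 713×954 mm rectangular top, 26 mm thick, top surface at z = 744 mm, supported by four round legs of 74 mm diameter, each leg's bounding box inset 55 mm from the nearest pair of top edges, running from the floor.

B is a simple wooden stool: a rectangular seat 265 mm (x) by 338 mm (y), 26 mm thick, top face at z = 380 mm, on four round legs, each 28 mm in diameter. The legs rest on z = 0, each leg's axis is inset half a diameter from the nearest pair of seat edges (so the leg's bounding box is flush with the corner).

C is a bookshelf 539 mm wide overall, 292 mm deep and 1563 mm tall. The two sides are 23 mm thick vertical panels. 5 horizontal shelves of 30 mm thickness span between the inner faces of the sides; the lowest shelf sits on the floor and shelves are stacked with a clear vertical gap of 335 mm between each pair.

Four stools sit around the table at the −y, +y, −x, +x sides. The bookshelf is on top of the table, centred.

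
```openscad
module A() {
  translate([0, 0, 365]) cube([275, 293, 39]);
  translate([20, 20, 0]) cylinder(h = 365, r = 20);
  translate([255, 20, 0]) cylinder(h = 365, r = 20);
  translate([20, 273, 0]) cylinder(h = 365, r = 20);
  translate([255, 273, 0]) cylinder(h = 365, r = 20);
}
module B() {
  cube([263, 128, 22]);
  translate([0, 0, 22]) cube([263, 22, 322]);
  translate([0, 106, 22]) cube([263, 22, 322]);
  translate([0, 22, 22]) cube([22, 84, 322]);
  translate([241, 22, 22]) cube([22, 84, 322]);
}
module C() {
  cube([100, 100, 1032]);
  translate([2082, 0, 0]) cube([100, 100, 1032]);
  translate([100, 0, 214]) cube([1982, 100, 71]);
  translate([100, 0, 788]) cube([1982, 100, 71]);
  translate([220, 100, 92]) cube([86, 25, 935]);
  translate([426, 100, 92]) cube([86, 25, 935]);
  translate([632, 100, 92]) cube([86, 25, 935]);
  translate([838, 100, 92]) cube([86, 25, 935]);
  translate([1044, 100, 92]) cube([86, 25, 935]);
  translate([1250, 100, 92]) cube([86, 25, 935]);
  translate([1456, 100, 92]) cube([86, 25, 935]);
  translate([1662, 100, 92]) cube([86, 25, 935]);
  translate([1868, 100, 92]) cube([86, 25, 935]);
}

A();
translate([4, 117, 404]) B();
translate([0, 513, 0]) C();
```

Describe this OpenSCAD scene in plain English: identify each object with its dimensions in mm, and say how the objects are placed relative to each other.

A is a four-legged stool. The seat is a 275×293×39 mm slab whose top surface is at z = 404 mm; four round legs, each 40 mm in diameter, run from the floor (z = 0) to the underside of the seat, each leg's axis is inset half a diameter from the nearest pair of seat edges (so the leg's bounding box is flush with the corner).

B is an open-topped rectangular box: outside dimensions 263×128×344 mm, with a uniform wall and base thickness of 22 mm. The base is a full 263×128 slab on the floor; four walls sit on top of the base. The front and back walls (the −y and +y sides) span the full width; the two side walls fit between them.

C is a fence section. Two 100×100 mm posts, 1032 mm tall, stand on the floor with a clear span of 1982 mm between their inner faces. Two horizontal rails of 100×71 mm section span the gap between the posts with their undersides at z = 214 mm and z = 788 mm, flush with the posts' −y face. 9 pickets, each 86 mm wide, 25 mm thick and 935 mm tall, are fixed to the +y face of the rails with their bottoms at z = 92 mm, evenly spaced across the span with equal gaps (rounded down to the nearest mm) at the −x end and between each pair — any rounding remainder accumulates at the +x end.

The open box is on top of the stool. The fence section is on the floor beside the stool on its +y side.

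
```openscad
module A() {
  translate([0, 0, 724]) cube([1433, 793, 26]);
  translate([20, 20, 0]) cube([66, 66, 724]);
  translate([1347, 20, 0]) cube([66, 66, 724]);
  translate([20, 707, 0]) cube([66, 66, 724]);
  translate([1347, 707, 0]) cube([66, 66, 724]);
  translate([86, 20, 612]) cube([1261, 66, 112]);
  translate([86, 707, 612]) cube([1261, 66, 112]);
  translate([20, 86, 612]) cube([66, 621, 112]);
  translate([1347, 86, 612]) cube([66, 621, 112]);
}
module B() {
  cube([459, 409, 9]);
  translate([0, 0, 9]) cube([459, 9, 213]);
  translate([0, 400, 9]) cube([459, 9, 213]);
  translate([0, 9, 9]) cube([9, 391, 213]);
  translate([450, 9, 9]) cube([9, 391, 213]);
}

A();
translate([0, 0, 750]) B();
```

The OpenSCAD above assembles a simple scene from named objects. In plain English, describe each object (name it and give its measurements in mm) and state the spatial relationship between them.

A is a table: top 1433 mm (x) × 793 mm (y), 26 mm thick, upper face at z = 750 mm, on four 66×66 mm square legs, each inset 20 mm from the nearest pair of top edges, running from z = 0 to the bottom of the top. Four apron rails, 66 mm thick and 112 mm tall, run between adjacent legs with their top edges flush with the underside of the top and their outer faces flush with the legs' outer faces.

B is an open storage box with external size 459×409×222 mm and wall thickness 9 mm (the base is also 9 mm thick). The base covers the whole footprint; the four walls stand on the base, with the y-facing walls full-width and the x-facing walls fitting between their inner faces.

The open box is on top of the table.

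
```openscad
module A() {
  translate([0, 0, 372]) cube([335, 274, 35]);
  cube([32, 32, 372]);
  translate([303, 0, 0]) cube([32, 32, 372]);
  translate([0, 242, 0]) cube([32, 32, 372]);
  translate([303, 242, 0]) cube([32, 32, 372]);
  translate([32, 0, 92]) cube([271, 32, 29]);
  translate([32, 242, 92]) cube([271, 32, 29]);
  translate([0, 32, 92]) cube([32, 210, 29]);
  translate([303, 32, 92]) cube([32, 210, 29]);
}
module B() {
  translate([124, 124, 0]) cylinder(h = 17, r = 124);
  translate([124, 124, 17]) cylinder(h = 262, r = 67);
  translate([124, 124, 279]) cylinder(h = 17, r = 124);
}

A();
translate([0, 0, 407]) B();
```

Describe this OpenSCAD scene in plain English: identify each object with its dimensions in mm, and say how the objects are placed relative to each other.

A is a four-legged stool. The seat is 335×274 mm, 35 mm thick, top at z = 407 mm. It stands on four square legs, each 32×32 mm in cross-section, from z = 0 to the seat underside, each flush with a corner of the seat. Four stretchers, 32 mm wide and 29 mm tall, connect adjacent legs with their undersides at z = 92 mm, each running between the inner faces of the legs it joins and aligned with the legs' outer faces on the other axis.

B is a spool: two coaxial disc flanges of radius 124 mm and thickness 17 mm, joined by a core cylinder of radius 67 mm and height 262 mm. The lower flange rests on z = 0 and the three cylinders share a vertical axis.

The spool is on top of the stool.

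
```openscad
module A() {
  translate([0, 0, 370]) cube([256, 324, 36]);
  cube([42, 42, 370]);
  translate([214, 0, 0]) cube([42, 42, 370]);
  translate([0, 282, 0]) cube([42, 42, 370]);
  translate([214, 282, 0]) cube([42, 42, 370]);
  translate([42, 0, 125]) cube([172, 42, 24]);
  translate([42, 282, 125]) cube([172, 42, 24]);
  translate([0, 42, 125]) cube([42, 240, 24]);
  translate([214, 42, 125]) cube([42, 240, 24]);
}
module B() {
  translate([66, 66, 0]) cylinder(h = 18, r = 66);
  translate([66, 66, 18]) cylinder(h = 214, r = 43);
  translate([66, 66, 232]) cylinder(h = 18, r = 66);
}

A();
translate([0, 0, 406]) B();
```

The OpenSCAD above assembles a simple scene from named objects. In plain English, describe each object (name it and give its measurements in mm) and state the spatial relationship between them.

A is a four-legged stool. The seat is a 256×324×36 mm slab whose top surface is at z = 406 mm; four square legs, each 42×42 mm in cross-section, run from the floor (z = 0) to the underside of the seat, each flush with a corner of the seat. Four stretchers, 42 mm wide and 24 mm tall, connect adjacent legs with their undersides at z = 125 mm, each running between the inner faces of the legs it joins and aligned with the legs' outer faces on the other axis.

B is a spool: two coaxial disc flanges of radius 66 mm and thickness 18 mm, joined by a core cylinder of radius 43 mm and height 214 mm. The lower flange rests on z = 0 and the three cylinders share a vertical axis.

The spool is on top of the stool.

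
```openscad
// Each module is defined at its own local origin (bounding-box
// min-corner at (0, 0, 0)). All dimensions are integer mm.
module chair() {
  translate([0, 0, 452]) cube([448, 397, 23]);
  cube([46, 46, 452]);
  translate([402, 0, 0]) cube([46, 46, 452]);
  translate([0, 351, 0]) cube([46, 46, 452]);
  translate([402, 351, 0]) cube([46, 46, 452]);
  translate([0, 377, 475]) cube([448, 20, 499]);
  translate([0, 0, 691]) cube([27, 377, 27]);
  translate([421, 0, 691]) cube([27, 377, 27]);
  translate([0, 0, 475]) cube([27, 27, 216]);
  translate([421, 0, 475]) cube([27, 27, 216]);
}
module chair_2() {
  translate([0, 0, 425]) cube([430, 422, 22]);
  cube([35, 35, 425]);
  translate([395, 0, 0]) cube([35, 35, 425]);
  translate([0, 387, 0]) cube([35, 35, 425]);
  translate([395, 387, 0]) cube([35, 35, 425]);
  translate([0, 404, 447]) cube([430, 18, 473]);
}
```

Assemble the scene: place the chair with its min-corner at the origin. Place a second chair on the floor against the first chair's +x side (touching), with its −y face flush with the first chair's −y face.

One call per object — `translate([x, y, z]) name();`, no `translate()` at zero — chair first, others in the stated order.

chair();
translate([448, 0, 0]) chair_2();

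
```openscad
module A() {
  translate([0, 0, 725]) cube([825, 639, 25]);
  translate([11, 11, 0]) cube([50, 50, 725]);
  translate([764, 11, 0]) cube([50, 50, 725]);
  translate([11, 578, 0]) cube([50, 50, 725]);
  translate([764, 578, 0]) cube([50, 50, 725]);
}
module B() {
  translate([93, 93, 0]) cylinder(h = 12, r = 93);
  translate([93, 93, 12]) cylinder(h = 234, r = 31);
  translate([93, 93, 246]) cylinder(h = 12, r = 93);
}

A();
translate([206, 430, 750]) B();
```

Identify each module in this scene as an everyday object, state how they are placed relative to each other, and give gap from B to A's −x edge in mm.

A is a table. B is a spool. The spool is on top of the table. The gap from the spool to the table's −x edge is 206 mm.

The spool's min-x is at 206; the table's min-x is 0; gap = 206 mm.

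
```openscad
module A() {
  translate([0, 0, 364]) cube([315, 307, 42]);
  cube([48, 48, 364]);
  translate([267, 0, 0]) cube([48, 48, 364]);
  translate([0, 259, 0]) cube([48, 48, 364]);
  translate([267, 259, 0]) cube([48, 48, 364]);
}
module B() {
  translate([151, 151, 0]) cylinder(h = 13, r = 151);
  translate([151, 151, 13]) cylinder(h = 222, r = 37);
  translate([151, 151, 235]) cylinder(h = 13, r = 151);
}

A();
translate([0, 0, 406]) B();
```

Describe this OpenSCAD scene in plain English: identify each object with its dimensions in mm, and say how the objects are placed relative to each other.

A is a simple wooden stool: a rectangular seat 315 mm (x) by 307 mm (y), 42 mm thick, top face at z = 406 mm, on four square legs, each 48×48 mm in cross-section. The legs rest on z = 0, each flush with a corner of the seat.

B is a spool: two coaxial disc flanges of radius 151 mm and thickness 13 mm, joined by a core cylinder of radius 37 mm and height 222 mm. The lower flange rests on z = 0 and the three cylinders share a vertical axis.

The spool is on top of the stool.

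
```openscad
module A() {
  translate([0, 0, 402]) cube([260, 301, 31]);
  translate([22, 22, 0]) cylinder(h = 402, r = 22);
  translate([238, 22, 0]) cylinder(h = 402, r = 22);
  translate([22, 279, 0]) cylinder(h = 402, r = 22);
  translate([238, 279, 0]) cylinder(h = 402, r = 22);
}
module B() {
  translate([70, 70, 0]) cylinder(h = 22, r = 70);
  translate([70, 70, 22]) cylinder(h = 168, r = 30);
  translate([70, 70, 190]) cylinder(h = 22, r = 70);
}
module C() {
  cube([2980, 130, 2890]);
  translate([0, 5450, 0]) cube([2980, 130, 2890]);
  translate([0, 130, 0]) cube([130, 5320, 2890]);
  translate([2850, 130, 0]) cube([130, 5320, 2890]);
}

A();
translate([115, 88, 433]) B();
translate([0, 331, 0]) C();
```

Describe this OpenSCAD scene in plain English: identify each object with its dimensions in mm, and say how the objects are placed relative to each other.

A is a four-legged stool. The seat is 260×301 mm, 31 mm thick, top at z = 433 mm. It stands on four round legs, each 44 mm in diameter, from z = 0 to the seat underside, each leg's axis is inset half a diameter from the nearest pair of seat edges (so the leg's bounding box is flush with the corner).

B is a spool: two coaxial disc flanges of radius 70 mm and thickness 22 mm, joined by a core cylinder of radius 30 mm and height 168 mm. The lower flange rests on z = 0 and the three cylinders share a vertical axis.

C is the wall frame of a small rectangular building: four walls, each 2890 mm tall and 130 mm thick, enclosing a footprint 2980 mm (x) by 5580 mm (y) outside-to-outside, with no floor or roof. The front and back walls (the −y and +y sides) span the full width; the two side walls fit between them.

The spool is on top of the stool. The house frame is on the floor beside the stool on its +y side.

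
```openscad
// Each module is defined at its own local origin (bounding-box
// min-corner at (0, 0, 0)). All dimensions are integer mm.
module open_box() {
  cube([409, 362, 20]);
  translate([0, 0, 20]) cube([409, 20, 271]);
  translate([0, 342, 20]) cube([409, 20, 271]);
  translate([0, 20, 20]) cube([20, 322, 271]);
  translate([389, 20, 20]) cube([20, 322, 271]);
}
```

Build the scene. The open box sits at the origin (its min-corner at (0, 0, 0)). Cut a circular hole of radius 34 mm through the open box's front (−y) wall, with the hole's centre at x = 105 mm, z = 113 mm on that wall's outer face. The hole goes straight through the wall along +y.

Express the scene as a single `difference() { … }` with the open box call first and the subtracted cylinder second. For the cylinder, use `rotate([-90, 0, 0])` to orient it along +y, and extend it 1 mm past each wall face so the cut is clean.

difference() {
  open_box();
  translate([105, -1, 113]) rotate([-90, 0, 0]) cylinder(h = 22, r = 34);
}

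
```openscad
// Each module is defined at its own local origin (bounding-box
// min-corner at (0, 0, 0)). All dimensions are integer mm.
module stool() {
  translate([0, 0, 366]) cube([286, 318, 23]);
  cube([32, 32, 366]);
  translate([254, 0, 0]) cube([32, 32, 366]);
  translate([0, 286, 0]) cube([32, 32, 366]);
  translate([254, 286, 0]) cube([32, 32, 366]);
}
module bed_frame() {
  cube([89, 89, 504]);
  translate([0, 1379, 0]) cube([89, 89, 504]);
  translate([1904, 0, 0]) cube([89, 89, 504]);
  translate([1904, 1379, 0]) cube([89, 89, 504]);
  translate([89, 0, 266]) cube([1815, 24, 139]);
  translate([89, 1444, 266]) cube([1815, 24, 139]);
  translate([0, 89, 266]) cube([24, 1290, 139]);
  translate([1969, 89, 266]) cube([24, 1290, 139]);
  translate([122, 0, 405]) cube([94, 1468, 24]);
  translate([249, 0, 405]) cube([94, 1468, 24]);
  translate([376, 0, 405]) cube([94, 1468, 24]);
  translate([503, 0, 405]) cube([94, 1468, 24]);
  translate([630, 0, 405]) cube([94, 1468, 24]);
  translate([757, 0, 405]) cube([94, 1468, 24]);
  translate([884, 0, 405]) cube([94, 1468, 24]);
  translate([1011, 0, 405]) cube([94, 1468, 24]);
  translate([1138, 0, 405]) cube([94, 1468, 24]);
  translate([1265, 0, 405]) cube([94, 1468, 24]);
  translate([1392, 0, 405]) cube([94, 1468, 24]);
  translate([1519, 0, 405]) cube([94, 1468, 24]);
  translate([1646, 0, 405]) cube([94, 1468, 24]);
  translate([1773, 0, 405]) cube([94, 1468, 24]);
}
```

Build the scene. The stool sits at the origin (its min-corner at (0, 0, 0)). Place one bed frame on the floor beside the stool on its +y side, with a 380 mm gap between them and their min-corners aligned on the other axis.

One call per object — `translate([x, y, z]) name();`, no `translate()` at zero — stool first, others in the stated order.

stool();
translate([0, 698, 0]) bed_frame();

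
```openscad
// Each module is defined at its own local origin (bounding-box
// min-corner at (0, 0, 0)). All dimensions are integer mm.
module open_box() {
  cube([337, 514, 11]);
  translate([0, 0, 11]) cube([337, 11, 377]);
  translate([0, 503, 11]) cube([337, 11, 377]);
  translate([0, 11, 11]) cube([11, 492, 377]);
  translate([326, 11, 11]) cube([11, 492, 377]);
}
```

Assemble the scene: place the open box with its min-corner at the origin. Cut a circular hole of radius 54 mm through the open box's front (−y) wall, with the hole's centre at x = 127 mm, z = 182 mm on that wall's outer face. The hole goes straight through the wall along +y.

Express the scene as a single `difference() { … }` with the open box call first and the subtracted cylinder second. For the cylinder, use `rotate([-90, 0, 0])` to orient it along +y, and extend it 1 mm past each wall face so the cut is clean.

difference() {
  open_box();
  translate([127, -1, 182]) rotate([-90, 0, 0]) cylinder(h = 13, r = 54);
}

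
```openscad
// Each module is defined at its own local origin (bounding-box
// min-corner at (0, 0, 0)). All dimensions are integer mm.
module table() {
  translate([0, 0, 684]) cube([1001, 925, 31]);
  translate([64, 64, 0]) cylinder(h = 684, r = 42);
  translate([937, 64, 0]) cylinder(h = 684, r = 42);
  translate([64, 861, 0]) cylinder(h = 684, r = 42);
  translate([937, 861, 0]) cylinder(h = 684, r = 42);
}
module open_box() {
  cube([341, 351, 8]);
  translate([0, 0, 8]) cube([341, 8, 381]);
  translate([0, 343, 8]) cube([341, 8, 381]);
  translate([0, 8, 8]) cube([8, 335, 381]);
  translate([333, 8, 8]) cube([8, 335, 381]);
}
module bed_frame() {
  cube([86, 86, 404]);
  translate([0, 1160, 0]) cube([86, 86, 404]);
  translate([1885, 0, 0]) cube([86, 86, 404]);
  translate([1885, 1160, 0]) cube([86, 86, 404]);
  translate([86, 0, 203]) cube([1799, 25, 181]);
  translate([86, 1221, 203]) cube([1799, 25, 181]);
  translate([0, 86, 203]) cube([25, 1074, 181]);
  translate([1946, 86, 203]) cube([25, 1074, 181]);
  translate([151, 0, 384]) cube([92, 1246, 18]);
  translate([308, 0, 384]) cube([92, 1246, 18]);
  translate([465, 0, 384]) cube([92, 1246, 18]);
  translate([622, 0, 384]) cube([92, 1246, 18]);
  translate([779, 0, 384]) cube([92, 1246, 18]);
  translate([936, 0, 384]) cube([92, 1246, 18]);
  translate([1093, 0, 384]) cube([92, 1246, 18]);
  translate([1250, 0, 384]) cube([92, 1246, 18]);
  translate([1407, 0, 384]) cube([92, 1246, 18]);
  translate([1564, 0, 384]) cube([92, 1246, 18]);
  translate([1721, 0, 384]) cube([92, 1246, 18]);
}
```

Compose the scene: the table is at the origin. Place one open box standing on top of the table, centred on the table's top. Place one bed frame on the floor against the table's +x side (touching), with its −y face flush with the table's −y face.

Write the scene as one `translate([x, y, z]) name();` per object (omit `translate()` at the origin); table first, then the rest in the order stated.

table();
translate([330, 287, 715]) open_box();
translate([1001, 0, 0]) bed_frame();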